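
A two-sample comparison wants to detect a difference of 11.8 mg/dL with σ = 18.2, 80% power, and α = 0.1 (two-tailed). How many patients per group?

n per group = 2(z_α/2 + z_β)²σ²/d² = 2×(1.645 + 0.84)²×18.2²/11.8² = 29.4 → n = 30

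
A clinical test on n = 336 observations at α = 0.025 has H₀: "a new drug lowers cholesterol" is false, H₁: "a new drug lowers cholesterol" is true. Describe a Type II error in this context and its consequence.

Type II error: failing to reject H₀ when it is false — concluding that a new drug lowers cholesterol is not supported when in fact it is. Consequence: shelving an effective drug — patients miss out on a treatment that would have helped.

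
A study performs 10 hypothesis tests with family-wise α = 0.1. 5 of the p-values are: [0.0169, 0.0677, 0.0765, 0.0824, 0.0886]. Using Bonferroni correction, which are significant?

Bonferroni α = 0.1/10 = 0.01. None of the given p-values are significant.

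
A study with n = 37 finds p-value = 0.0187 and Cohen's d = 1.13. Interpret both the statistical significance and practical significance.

Statistically significant (p = 0.0187 < 0.05). Cohen's d = 1.13 indicates a large effect size. Both statistical and practical significance should be considered.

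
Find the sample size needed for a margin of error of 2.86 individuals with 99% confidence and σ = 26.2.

n = (z*σ/E)² = (2.576×26.2/2.86)² = 556.9 → n = 557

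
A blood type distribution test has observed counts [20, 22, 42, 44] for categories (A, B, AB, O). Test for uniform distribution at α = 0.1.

Expected = 32 each. χ² = Σ(O-E)²/E = 15.25. df = 3, critical value = 6.251. Reject H₀.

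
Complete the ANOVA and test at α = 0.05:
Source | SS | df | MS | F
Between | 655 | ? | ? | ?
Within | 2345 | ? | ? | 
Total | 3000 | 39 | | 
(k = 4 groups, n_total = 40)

df_between = 3, df_within = 36. MS_between = 218.33, MS_within = 65.14. F = 3.352, F_crit ≈ 2.866. Reject H₀.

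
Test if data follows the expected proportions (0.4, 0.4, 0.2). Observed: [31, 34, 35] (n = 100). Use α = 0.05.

Expected: [40.0, 40.0, 20.0]. χ² = 14.175. df = 2, critical = 5.991. Reject H₀.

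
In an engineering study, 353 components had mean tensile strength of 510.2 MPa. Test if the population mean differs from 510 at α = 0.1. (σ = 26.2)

z = (x̄ - μ₀)/(σ/√n) = (510.2 - 510)/(26.2/√353) = 0.143. Critical value: ±1.645. Since |0.143| ≤ 1.645, Fail to reject H₀.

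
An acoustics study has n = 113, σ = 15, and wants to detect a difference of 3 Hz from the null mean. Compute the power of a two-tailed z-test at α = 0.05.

SE = σ/√n = 15/√113 = 1.411. Non-centrality λ = d/SE = 3/1.411 = 2.126. Power ≈ Φ(λ - z_{α/2}) = Φ(2.126 - 1.96) = Φ(0.166) = 0.566.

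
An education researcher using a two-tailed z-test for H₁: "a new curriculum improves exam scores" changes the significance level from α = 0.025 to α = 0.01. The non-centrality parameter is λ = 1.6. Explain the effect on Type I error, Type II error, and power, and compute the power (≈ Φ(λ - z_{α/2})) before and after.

Decreasing α from 0.025 to 0.01:
• Type I error rate decreases (α is the Type I rate by definition).
• Critical value moves from z_{α/2} = 2.241 to 2.576, so power = Φ(λ - z_{α/2}) goes from Φ(1.6 - 2.241) = 0.261 to Φ(1.6 - 2.576) = 0.165.
• Type II error rate β = 1 - power therefore increases (0.739 → 0.835).
Appropriate when false positives are costly — here, adopting a curriculum that gives no real benefit — disruption for nothing.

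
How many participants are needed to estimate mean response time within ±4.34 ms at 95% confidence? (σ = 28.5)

n = (z*σ/E)² = (1.96×28.5/4.34)² = 165.7 → n = 166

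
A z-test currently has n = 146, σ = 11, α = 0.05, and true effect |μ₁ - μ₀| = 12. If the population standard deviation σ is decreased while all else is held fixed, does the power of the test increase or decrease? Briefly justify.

Power increases: a smaller σ shrinks the standard error σ/√n, moving the sampling distribution under H₁ further from the critical value.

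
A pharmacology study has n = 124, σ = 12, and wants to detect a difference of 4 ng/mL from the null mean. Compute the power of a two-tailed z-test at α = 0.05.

SE = σ/√n = 12/√124 = 1.078. Non-centrality λ = d/SE = 4/1.078 = 3.712. Power ≈ Φ(λ - z_{α/2}) = Φ(3.712 - 1.96) = Φ(1.752) = 0.96.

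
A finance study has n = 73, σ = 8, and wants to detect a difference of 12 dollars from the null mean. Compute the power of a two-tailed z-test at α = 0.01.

SE = σ/√n = 8/√73 = 0.936. Non-centrality λ = d/SE = 12/0.936 = 12.816. Power ≈ Φ(λ - z_{α/2}) = Φ(12.816 - 2.576) = Φ(10.24) = 1.0.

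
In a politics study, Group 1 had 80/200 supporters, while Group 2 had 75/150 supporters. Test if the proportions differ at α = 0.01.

p̂₁ = 0.4, p̂₂ = 0.5, pooled p̂ = 0.443. z = -1.864. Critical: ±2.576. Fail to reject H₀.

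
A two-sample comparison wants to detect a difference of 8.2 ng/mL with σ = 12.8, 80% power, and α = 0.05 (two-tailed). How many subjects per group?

n per group = 2(z_α/2 + z_β)²σ²/d² = 2×(1.96 + 0.84)²×12.8²/8.2² = 38.2 → n = 39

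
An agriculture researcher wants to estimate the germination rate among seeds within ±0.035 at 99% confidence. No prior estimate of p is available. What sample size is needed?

Conservative approach: use p = 0.5 (maximizes p(1-p) = 0.25). n = z²(0.25)/E² = 2.576²×0.25/0.035² = 1354.2 → n = 1355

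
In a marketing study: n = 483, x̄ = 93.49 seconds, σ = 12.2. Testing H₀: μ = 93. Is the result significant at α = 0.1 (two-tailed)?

z = (93.49 - 93)/(12.2/√483) = 0.883. Since |z| ≤ 1.645, not significant at α = 0.1.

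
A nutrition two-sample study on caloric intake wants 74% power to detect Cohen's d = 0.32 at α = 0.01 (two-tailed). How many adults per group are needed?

z_{α/2} = 2.576, z_β = Φ⁻¹(0.74) = 0.643. For small effect (d = 0.32): n per group = 2(z_{α/2} + z_β)²/d² = 2(2.576 + 0.643)²/0.32² = 202.4 → 203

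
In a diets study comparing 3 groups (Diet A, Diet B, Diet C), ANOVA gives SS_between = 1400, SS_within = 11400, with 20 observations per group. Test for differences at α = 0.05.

df_between = 2, df_within = 57. F = MS_between/MS_within = 700.0/200.0 = 3.5. F_crit ≈ 3.159. Reject H₀. At least one mean differs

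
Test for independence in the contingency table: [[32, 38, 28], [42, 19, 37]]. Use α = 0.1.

χ² = 8.931. df = 2, critical = 4.605. Reject H₀. Variables are dependent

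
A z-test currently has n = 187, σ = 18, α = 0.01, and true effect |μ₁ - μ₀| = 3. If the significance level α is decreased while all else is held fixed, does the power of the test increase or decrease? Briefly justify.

Power decreases: a smaller α raises the critical value, so less of the H₁ sampling distribution falls in the rejection region.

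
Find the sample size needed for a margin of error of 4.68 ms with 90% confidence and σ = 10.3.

n = (z*σ/E)² = (1.645×10.3/4.68)² = 13.1 → n = 14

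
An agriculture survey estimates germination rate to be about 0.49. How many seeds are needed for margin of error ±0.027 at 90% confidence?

n = z²p(1-p)/E² = 1.645²×0.49×0.51/0.027² = 927.6 → n = 928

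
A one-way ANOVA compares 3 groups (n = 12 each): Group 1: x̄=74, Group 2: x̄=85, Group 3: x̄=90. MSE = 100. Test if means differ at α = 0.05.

Grand mean = 83.0. SS_between = 1608.0, MS_between = 804.0. F = 8.04, F_crit ≈ 3.285. Reject H₀.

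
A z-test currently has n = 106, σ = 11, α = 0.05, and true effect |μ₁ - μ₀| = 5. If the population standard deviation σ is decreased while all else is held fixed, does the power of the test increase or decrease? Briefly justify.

Power increases: a smaller σ shrinks the standard error σ/√n, moving the sampling distribution under H₁ further from the critical value.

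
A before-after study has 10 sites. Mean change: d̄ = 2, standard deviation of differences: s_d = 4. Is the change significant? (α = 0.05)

t = d̄/(s_d/√n) = 2/(4/√10) = 1.581. df = 9, critical t = ±2.262. Fail to reject H₀.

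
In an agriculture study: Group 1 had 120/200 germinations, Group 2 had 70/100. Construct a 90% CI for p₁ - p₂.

p̂₁ = 0.6, p̂₂ = 0.7. Difference = -0.1. CI = (-0.194, -0.006)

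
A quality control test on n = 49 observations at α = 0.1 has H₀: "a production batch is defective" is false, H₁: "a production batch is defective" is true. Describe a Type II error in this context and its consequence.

Type II error: failing to reject H₀ when it is false — concluding that a production batch is defective is not supported when in fact it is. Consequence: shipping a defective batch — faulty products reach customers.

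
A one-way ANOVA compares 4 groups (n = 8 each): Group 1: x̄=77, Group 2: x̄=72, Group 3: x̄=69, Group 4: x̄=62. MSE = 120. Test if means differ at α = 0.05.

Grand mean = 70.0. SS_between = 944.0, MS_between = 314.67. F = 2.622, F_crit ≈ 2.947. Fail to reject H₀.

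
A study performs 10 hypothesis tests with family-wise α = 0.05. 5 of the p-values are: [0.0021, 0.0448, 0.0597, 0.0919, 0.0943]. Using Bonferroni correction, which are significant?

Bonferroni α = 0.05/10 = 0.005. Significant p-values: [0.0021]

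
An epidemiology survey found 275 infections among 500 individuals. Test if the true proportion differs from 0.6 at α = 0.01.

p̂ = 0.55, p₀ = 0.6. z = (p̂ - p₀)/√(p₀(1-p₀)/n) = -2.282. Critical: ±2.576. Fail to reject H₀.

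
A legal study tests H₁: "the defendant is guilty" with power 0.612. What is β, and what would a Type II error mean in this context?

β = 1 - power = 1 - 0.612 = 0.388. A Type II error is failing to reject H₀ when H₀ is false (false negative) — here, failing to conclude that the defendant is guilty when in fact it is true. Consequence: acquitting a guilty person.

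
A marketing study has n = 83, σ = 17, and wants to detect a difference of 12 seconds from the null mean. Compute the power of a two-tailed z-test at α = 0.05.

SE = σ/√n = 17/√83 = 1.866. Non-centrality λ = d/SE = 12/1.866 = 6.431. Power ≈ Φ(λ - z_{α/2}) = Φ(6.431 - 1.96) = Φ(4.471) = 1.0.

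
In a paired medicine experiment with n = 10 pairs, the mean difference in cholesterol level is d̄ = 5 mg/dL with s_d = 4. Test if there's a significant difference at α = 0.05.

t = d̄/(s_d/√n) = 5/(4/√10) = 3.953. df = 9, critical t = ±2.262. Reject H₀.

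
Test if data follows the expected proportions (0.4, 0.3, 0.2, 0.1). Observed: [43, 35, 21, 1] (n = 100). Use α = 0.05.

Expected: [40.0, 30.0, 20.0, 10.0]. χ² = 9.208. df = 3, critical = 7.815. Reject H₀.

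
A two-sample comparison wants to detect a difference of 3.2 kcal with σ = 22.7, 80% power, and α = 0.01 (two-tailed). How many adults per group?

n per group = 2(z_α/2 + z_β)²σ²/d² = 2×(2.576 + 0.84)²×22.7²/3.2² = 1174.4 → n = 1175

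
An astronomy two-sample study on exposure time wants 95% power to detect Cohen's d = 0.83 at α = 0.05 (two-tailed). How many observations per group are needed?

z_{α/2} = 1.96, z_β = Φ⁻¹(0.95) = 1.645. For large effect (d = 0.83): n per group = 2(z_{α/2} + z_β)²/d² = 2(1.96 + 1.645)²/0.83² = 37.7 → 38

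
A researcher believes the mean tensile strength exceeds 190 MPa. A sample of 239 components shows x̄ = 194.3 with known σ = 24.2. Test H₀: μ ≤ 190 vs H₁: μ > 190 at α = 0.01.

z = 2.747. Critical value: 2.33. Reject H₀.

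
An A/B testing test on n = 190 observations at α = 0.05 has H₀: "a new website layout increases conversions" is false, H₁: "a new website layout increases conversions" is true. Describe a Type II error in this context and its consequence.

Type II error: failing to reject H₀ when it is false — concluding that a new website layout increases conversions is not supported when in fact it is. Consequence: discarding a layout that would have improved conversions — lost revenue.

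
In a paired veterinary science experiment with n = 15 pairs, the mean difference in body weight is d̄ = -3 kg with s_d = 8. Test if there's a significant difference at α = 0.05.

t = d̄/(s_d/√n) = -3/(8/√15) = -1.452. df = 14, critical t = ±2.145. Fail to reject H₀.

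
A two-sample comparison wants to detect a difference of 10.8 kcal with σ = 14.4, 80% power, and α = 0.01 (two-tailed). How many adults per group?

n per group = 2(z_α/2 + z_β)²σ²/d² = 2×(2.576 + 0.84)²×14.4²/10.8² = 41.5 → n = 42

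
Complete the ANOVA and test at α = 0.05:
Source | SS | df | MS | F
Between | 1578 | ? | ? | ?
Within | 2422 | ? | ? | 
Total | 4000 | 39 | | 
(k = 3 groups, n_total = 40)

df_between = 2, df_within = 37. MS_between = 789.0, MS_within = 65.46. F = 12.053, F_crit ≈ 3.252. Reject H₀.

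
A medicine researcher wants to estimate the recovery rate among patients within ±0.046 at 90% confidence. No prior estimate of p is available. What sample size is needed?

Conservative approach: use p = 0.5 (maximizes p(1-p) = 0.25). n = z²(0.25)/E² = 1.645²×0.25/0.046² = 319.7 → n = 320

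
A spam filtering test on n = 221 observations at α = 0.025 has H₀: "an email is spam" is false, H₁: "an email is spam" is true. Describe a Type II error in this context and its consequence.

Type II error: failing to reject H₀ when it is false — concluding that an email is spam is not supported when in fact it is. Consequence: a spam email lands in the inbox.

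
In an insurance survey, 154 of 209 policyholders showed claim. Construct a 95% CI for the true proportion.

p̂ = 0.737. CI = p̂ ± z*√(p̂(1-p̂)/n) = (0.677, 0.797)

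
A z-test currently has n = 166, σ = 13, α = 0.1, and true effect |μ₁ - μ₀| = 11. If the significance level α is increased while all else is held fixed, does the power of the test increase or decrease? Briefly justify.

Power increases: a larger α lowers the critical value, so more of the H₁ sampling distribution falls in the rejection region.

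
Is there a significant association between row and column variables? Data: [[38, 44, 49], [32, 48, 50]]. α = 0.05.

χ² = 0.694. df = 2, critical = 5.991. Fail to reject H₀. No evidence of dependence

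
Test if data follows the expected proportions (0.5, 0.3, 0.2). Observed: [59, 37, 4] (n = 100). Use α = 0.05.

Expected: [50.0, 30.0, 20.0]. χ² = 16.053. df = 2, critical = 5.991. Reject H₀.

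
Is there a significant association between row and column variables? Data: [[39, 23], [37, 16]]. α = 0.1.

χ² = 0.608. df = 1, critical = 2.706. Fail to reject H₀. No evidence of dependence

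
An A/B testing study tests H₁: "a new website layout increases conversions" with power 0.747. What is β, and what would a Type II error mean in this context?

β = 1 - power = 1 - 0.747 = 0.253. A Type II error is failing to reject H₀ when H₀ is false (false negative) — here, failing to conclude that a new website layout increases conversions when in fact it is true. Consequence: discarding a layout that would have improved conversions — lost revenue.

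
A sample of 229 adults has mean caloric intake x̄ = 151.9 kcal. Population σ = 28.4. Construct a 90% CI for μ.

CI = x̄ ± z*(σ/√n) = 151.9 ± 1.645(28.4/√229) = 151.9 ± 3.09 = (148.81, 154.99)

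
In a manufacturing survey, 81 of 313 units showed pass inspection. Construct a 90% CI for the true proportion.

p̂ = 0.259. CI = p̂ ± z*√(p̂(1-p̂)/n) = (0.218, 0.3)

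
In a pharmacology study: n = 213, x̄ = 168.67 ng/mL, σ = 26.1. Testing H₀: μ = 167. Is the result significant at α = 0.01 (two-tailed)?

z = (168.67 - 167)/(26.1/√213) = 0.934. Since |z| ≤ 2.576, not significant at α = 0.01.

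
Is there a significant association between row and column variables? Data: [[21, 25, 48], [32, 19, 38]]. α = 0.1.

χ² = 4.13. df = 2, critical = 4.605. Fail to reject H₀. No evidence of dependence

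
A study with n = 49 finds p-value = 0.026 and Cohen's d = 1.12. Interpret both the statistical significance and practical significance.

Statistically significant (p = 0.026 < 0.05). Cohen's d = 1.12 indicates a large effect size. Both statistical and practical significance should be considered.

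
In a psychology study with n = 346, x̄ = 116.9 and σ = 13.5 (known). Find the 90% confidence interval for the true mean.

CI = x̄ ± z*(σ/√n) = 116.9 ± 1.645(13.5/√346) = 116.9 ± 1.19 = (115.71, 118.09)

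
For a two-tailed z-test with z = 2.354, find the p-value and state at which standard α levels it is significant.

p = 2·P(Z > |2.354|) = 2·(1 - Φ(2.354)) ≈ 0.0186. Significant at α = 0.1; Significant at α = 0.05.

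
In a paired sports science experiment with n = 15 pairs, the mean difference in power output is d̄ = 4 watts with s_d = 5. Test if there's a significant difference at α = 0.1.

t = d̄/(s_d/√n) = 4/(5/√15) = 3.098. df = 14, critical t = ±1.761. Reject H₀.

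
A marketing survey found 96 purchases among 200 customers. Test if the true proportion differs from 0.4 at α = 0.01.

p̂ = 0.48, p₀ = 0.4. z = (p̂ - p₀)/√(p₀(1-p₀)/n) = 2.309. Critical: ±2.576. Fail to reject H₀.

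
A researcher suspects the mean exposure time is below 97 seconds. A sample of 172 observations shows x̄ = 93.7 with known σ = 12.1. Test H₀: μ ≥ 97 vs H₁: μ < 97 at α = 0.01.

z = -3.577. Critical value: -2.33. Reject H₀.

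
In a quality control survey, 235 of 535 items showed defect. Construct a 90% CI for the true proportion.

p̂ = 0.439. CI = p̂ ± z*√(p̂(1-p̂)/n) = (0.404, 0.475)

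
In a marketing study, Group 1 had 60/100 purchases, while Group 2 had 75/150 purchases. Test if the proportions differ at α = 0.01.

p̂₁ = 0.6, p̂₂ = 0.5, pooled p̂ = 0.54. z = 1.554. Critical: ±2.576. Fail to reject H₀.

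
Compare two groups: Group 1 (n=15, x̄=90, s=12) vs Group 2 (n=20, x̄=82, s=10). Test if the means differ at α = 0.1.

Pooled sp = 10.89. t = 2.15, df = 33. Critical t = ±1.692. Reject H₀.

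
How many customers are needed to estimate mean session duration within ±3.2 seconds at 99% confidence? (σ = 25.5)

n = (z*σ/E)² = (2.576×25.5/3.2)² = 421.4 → n = 422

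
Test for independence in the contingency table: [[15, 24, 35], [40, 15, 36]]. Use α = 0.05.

χ² = 11.829. df = 2, critical = 5.991. Reject H₀. Variables are dependent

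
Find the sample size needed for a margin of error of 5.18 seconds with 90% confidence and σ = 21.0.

n = (z*σ/E)² = (1.645×21.0/5.18)² = 44.5 → n = 45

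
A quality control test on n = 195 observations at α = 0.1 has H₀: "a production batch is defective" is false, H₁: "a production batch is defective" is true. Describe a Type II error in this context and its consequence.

Type II error: failing to reject H₀ when it is false — concluding that a production batch is defective is not supported when in fact it is. Consequence: shipping a defective batch — faulty products reach customers.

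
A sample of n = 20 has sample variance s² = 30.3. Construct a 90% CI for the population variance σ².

df = 19. χ²_{0.05} = 30.144, χ²_{0.95} = 10.117. CI for σ² = ((n-1)s²/χ²_{α/2}, (n-1)s²/χ²_{1-α/2}) = (19·30.3/30.144, 19·30.3/10.117) = (19.1, 56.9)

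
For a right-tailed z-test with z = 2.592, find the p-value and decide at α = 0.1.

p = P(Z > 2.592) = 1 - Φ(2.592) ≈ 0.0048. Since p < 0.1, reject H₀ (significant) at α = 0.1.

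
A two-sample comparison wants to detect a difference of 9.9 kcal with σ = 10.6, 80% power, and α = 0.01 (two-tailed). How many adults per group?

n per group = 2(z_α/2 + z_β)²σ²/d² = 2×(2.576 + 0.84)²×10.6²/9.9² = 26.8 → n = 27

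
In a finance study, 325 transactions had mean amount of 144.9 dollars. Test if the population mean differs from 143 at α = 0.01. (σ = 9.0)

z = (x̄ - μ₀)/(σ/√n) = (144.9 - 143)/(9.0/√325) = 3.806. Critical value: ±2.576. Since |3.806| > 2.576, Reject H₀.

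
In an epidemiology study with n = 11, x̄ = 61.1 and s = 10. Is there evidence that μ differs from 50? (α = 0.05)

t = (x̄ - μ₀)/(s/√n) = (61.1 - 50)/(10/√11) = 3.681. df = 10, critical t = ±2.228. Reject H₀.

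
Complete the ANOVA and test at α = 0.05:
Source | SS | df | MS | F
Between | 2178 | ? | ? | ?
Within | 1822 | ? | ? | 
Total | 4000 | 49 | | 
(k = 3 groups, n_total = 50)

df_between = 2, df_within = 47. MS_between = 1089.0, MS_within = 38.77. F = 28.092, F_crit ≈ 3.195. Reject H₀.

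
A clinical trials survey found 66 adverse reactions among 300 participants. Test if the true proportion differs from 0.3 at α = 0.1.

p̂ = 0.22, p₀ = 0.3. z = (p̂ - p₀)/√(p₀(1-p₀)/n) = -3.024. Critical: ±1.645. Reject H₀.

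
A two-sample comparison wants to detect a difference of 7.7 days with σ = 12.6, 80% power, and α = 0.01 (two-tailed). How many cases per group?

n per group = 2(z_α/2 + z_β)²σ²/d² = 2×(2.576 + 0.84)²×12.6²/7.7² = 62.5 → n = 63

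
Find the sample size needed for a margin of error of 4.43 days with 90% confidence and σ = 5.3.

n = (z*σ/E)² = (1.645×5.3/4.43)² = 3.9 → n = 4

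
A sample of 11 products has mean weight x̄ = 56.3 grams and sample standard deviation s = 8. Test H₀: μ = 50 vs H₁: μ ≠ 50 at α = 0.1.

t = (x̄ - μ₀)/(s/√n) = (56.3 - 50)/(8/√11) = 2.612. df = 10, critical t = ±1.812. Reject H₀.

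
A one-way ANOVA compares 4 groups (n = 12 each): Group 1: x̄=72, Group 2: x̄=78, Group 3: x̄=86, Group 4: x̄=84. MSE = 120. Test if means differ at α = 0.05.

Grand mean = 80.0. SS_between = 1440.0, MS_between = 480.0. F = 4.0, F_crit ≈ 2.816. Reject H₀.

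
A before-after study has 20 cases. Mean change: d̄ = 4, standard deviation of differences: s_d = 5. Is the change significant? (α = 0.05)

t = d̄/(s_d/√n) = 4/(5/√20) = 3.578. df = 19, critical t = ±2.093. Reject H₀.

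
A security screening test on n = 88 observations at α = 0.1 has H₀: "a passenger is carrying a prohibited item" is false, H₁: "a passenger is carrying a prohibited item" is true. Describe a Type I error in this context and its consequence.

Type I error: rejecting H₀ when it is true — concluding that a passenger is carrying a prohibited item when in fact it is not. Consequence: detaining an innocent passenger — delay and inconvenience.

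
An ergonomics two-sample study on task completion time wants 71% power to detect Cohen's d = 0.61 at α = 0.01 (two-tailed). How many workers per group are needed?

z_{α/2} = 2.576, z_β = Φ⁻¹(0.71) = 0.553. For medium effect (d = 0.61): n per group = 2(z_{α/2} + z_β)²/d² = 2(2.576 + 0.553)²/0.61² = 52.6 → 53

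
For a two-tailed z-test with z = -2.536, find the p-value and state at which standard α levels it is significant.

p = 2·P(Z > |-2.536|) = 2·(1 - Φ(2.536)) ≈ 0.0112. Significant at α = 0.1; Significant at α = 0.05.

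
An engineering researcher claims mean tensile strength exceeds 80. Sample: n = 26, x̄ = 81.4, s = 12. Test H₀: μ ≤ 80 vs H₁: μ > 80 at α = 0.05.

t = (81.4 - 80)/(12/√26) = 0.595, df = 25. Critical t = 1.708. Fail to reject H₀.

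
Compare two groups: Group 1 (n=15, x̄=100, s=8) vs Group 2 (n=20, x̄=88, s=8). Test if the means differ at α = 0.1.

Pooled sp = 8.0. t = 4.392, df = 33. Critical t = ±1.692. Reject H₀.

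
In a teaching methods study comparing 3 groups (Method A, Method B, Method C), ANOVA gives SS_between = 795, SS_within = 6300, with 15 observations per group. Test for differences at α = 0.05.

df_between = 2, df_within = 42. F = MS_between/MS_within = 397.5/150.0 = 2.65. F_crit ≈ 3.22. Fail to reject H₀.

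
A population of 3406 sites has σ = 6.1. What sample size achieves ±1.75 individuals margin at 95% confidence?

Without FPC: n₀ = (1.96×6.1/1.75)² = 46.676. With FPC: n = n₀N/(n₀+N-1) = 46.1 → n = 47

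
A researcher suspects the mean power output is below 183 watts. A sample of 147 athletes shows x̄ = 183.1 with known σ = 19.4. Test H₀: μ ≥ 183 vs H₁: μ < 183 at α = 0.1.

z = 0.062. Critical value: -1.28. Fail to reject H₀.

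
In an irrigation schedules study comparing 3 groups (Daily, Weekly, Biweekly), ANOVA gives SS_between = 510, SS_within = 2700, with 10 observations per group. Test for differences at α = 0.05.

df_between = 2, df_within = 27. F = MS_between/MS_within = 255.0/100.0 = 2.55. F_crit ≈ 3.354. Fail to reject H₀.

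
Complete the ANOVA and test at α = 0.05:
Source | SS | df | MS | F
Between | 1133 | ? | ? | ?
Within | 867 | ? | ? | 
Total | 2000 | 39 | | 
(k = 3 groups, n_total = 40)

df_between = 2, df_within = 37. MS_between = 566.5, MS_within = 23.43. F = 24.176, F_crit ≈ 3.252. Reject H₀.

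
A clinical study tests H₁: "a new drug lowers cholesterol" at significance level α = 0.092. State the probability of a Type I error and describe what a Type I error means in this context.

P(Type I error) = α = 0.092. A Type I error is rejecting H₀ when H₀ is actually true (false positive) — here, concluding that a new drug lowers cholesterol when in fact this is not the case. Consequence: approving an ineffective drug — patients take a useless medication and may skip effective alternatives.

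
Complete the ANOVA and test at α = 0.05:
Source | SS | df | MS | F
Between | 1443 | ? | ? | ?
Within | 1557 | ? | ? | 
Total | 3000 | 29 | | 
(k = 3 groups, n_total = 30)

df_between = 2, df_within = 27. MS_between = 721.5, MS_within = 57.67. F = 12.512, F_crit ≈ 3.354. Reject H₀.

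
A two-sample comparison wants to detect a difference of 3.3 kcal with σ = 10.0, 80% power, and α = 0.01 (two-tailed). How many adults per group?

n per group = 2(z_α/2 + z_β)²σ²/d² = 2×(2.576 + 0.84)²×10.0²/3.3² = 214.3 → n = 215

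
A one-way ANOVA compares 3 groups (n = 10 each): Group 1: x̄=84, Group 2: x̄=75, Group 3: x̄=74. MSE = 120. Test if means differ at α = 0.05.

Grand mean = 77.67. SS_between = 606.67, MS_between = 303.33. F = 2.528, F_crit ≈ 3.354. Fail to reject H₀.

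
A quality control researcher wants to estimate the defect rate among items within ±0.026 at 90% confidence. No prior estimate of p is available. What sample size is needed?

Conservative approach: use p = 0.5 (maximizes p(1-p) = 0.25). n = z²(0.25)/E² = 1.645²×0.25/0.026² = 1000.7 → n = 1001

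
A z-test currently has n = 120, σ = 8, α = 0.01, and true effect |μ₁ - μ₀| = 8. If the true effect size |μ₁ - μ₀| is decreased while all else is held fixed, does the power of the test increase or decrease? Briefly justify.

Power decreases: a smaller true effect decreases the non-centrality λ = |μ₁ - μ₀|/(σ/√n).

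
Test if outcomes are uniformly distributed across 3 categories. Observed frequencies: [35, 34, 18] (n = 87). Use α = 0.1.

Expected = 29 each. χ² = Σ(O-E)²/E = 6.276. df = 2, critical value = 4.605. Reject H₀.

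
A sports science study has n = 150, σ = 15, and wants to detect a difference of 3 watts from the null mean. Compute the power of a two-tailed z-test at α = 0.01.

SE = σ/√n = 15/√150 = 1.225. Non-centrality λ = d/SE = 3/1.225 = 2.449. Power ≈ Φ(λ - z_{α/2}) = Φ(2.449 - 2.576) = Φ(-0.127) = 0.45.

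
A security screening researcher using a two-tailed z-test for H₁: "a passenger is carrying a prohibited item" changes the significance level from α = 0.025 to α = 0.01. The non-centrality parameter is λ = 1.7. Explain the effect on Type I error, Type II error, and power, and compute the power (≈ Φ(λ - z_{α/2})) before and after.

Decreasing α from 0.025 to 0.01:
• Type I error rate decreases (α is the Type I rate by definition).
• Critical value moves from z_{α/2} = 2.241 to 2.576, so power = Φ(λ - z_{α/2}) goes from Φ(1.7 - 2.241) = 0.294 to Φ(1.7 - 2.576) = 0.191.
• Type II error rate β = 1 - power therefore increases (0.706 → 0.809).
Appropriate when false positives are costly — here, detaining an innocent passenger — delay and inconvenience.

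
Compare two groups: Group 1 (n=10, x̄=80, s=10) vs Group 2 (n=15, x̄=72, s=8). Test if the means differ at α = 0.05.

Pooled sp = 8.84. t = 2.218, df = 23. Critical t = ±2.069. Reject H₀.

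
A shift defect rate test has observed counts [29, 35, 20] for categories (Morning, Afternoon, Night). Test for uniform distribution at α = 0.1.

Expected = 28 each. χ² = Σ(O-E)²/E = 4.071. df = 2, critical value = 4.605. Fail to reject H₀.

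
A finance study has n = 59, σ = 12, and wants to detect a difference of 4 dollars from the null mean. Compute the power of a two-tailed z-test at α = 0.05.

SE = σ/√n = 12/√59 = 1.562. Non-centrality λ = d/SE = 4/1.562 = 2.56. Power ≈ Φ(λ - z_{α/2}) = Φ(2.56 - 1.96) = Φ(0.6) = 0.726.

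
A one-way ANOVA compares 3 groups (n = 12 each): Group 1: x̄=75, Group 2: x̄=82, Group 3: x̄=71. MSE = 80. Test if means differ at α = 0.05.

Grand mean = 76.0. SS_between = 744.0, MS_between = 372.0. F = 4.65, F_crit ≈ 3.285. Reject H₀.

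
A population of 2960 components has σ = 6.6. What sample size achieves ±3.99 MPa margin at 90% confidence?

Without FPC: n₀ = (1.645×6.6/3.99)² = 7.404. With FPC: n = n₀N/(n₀+N-1) = 7.4 → n = 8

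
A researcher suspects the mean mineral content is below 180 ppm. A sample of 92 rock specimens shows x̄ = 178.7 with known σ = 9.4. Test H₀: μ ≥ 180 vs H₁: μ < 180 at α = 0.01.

z = -1.327. Critical value: -2.33. Fail to reject H₀.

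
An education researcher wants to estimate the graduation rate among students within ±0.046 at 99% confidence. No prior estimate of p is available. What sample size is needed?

Conservative approach: use p = 0.5 (maximizes p(1-p) = 0.25). n = z²(0.25)/E² = 2.576²×0.25/0.046² = 784.0 → n = 784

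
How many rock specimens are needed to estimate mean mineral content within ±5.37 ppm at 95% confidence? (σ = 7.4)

n = (z*σ/E)² = (1.96×7.4/5.37)² = 7.3 → n = 8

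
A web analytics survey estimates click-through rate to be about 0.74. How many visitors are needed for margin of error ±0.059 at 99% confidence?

n = z²p(1-p)/E² = 2.576²×0.74×0.26/0.059² = 366.8 → n = 367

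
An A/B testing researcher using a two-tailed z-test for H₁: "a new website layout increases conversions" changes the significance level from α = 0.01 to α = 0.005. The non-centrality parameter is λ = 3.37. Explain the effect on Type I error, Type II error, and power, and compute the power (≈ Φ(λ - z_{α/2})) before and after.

Decreasing α from 0.01 to 0.005:
• Type I error rate decreases (α is the Type I rate by definition).
• Critical value moves from z_{α/2} = 2.576 to 2.807, so power = Φ(λ - z_{α/2}) goes from Φ(3.37 - 2.576) = 0.786 to Φ(3.37 - 2.807) = 0.713.
• Type II error rate β = 1 - power therefore increases (0.214 → 0.287).
Appropriate when false positives are costly — here, rolling out a layout that doesn't actually help — wasted engineering effort.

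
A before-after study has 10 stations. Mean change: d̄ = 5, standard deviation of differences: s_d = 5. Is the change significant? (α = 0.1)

t = d̄/(s_d/√n) = 5/(5/√10) = 3.162. df = 9, critical t = ±1.833. Reject H₀.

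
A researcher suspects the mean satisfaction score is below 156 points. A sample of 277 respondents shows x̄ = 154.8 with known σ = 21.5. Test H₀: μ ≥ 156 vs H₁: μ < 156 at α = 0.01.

z = -0.929. Critical value: -2.33. Fail to reject H₀.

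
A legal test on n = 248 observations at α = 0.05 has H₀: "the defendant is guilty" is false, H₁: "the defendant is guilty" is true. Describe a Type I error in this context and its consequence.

Type I error: rejecting H₀ when it is true — concluding that the defendant is guilty when in fact it is not. Consequence: convicting an innocent person.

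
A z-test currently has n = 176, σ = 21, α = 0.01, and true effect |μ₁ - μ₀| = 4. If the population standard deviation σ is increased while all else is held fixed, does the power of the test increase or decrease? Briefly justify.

Power decreases: a larger σ inflates the standard error σ/√n, pulling the sampling distribution under H₁ back toward the critical value.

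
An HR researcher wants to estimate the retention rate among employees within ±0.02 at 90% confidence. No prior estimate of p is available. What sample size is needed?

Conservative approach: use p = 0.5 (maximizes p(1-p) = 0.25). n = z²(0.25)/E² = 1.645²×0.25/0.02² = 1691.3 → n = 1692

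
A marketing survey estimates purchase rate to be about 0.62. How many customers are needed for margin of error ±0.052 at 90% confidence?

n = z²p(1-p)/E² = 1.645²×0.62×0.38/0.052² = 235.8 → n = 236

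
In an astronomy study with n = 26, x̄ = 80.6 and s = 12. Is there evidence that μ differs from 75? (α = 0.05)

t = (x̄ - μ₀)/(s/√n) = (80.6 - 75)/(12/√26) = 2.38. df = 25, critical t = ±2.06. Reject H₀.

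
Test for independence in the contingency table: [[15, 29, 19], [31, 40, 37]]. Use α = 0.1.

χ² = 1.356. df = 2, critical = 4.605. Fail to reject H₀. No evidence of dependence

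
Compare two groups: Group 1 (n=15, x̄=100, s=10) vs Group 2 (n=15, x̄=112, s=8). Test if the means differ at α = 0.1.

Pooled sp = 9.06. t = -3.629, df = 28. Critical t = ±1.701. Reject H₀.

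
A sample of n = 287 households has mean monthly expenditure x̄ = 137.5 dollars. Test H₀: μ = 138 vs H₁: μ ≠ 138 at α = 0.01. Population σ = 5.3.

z = (x̄ - μ₀)/(σ/√n) = (137.5 - 138)/(5.3/√287) = -1.598. Critical value: ±2.576. Since |-1.598| ≤ 2.576, Fail to reject H₀.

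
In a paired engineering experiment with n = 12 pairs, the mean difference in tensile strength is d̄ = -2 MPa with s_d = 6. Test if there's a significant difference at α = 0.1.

t = d̄/(s_d/√n) = -2/(6/√12) = -1.155. df = 11, critical t = ±1.796. Fail to reject H₀.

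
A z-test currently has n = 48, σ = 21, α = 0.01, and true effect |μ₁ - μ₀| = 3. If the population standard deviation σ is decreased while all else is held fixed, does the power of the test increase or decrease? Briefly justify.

Power increases: a smaller σ shrinks the standard error σ/√n, moving the sampling distribution under H₁ further from the critical value.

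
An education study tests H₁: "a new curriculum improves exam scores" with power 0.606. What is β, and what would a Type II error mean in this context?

β = 1 - power = 1 - 0.606 = 0.394. A Type II error is failing to reject H₀ when H₀ is false (false negative) — here, failing to conclude that a new curriculum improves exam scores when in fact it is true. Consequence: keeping the old curriculum when the new one would have helped students.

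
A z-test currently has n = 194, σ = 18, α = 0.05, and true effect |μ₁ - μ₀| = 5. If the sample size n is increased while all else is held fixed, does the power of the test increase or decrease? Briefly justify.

Power increases: a larger n shrinks the standard error σ/√n, moving the sampling distribution under H₁ further from the critical value.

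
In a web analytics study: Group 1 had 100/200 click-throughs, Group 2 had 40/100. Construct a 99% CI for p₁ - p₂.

p̂₁ = 0.5, p̂₂ = 0.4. Difference = 0.1. CI = (-0.056, 0.256)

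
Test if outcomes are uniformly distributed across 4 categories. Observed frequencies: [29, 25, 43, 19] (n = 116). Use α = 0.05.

Expected = 29 each. χ² = Σ(O-E)²/E = 10.759. df = 3, critical value = 7.815. Reject H₀.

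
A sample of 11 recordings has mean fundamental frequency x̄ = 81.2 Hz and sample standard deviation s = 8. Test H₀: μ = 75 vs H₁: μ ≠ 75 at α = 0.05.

t = (x̄ - μ₀)/(s/√n) = (81.2 - 75)/(8/√11) = 2.57. df = 10, critical t = ±2.228. Reject H₀.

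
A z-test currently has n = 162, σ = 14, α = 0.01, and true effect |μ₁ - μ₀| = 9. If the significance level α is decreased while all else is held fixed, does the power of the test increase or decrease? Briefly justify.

Power decreases: a smaller α raises the critical value, so less of the H₁ sampling distribution falls in the rejection region.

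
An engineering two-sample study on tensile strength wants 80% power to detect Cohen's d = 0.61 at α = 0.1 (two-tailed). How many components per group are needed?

z_{α/2} = 1.645, z_β = Φ⁻¹(0.8) = 0.842. For medium effect (d = 0.61): n per group = 2(z_{α/2} + z_β)²/d² = 2(1.645 + 0.842)²/0.61² = 33.2 → 34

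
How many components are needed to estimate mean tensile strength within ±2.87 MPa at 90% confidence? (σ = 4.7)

n = (z*σ/E)² = (1.645×4.7/2.87)² = 7.3 → n = 8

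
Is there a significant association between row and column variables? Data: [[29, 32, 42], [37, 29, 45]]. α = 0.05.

χ² = 0.923. df = 2, critical = 5.991. Fail to reject H₀. No evidence of dependence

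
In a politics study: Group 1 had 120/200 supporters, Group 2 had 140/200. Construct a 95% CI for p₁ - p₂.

p̂₁ = 0.6, p̂₂ = 0.7. Difference = -0.1. CI = (-0.193, -0.007)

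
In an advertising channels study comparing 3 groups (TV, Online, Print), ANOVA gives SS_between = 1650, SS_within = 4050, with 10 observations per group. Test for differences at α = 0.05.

df_between = 2, df_within = 27. F = MS_between/MS_within = 825.0/150.0 = 5.5. F_crit ≈ 3.354. Reject H₀. At least one mean differs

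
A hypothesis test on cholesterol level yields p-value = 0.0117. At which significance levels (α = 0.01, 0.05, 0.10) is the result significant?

p = 0.0117. Significant at: α = 0.05, 0.1.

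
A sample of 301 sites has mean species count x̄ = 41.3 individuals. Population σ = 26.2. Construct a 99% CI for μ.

CI = x̄ ± z*(σ/√n) = 41.3 ± 2.576(26.2/√301) = 41.3 ± 3.89 = (37.41, 45.19)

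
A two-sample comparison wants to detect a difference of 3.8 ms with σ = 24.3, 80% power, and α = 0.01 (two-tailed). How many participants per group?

n per group = 2(z_α/2 + z_β)²σ²/d² = 2×(2.576 + 0.84)²×24.3²/3.8² = 954.4 → n = 955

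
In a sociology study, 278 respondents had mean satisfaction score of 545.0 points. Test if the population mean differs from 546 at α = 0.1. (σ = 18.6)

z = (x̄ - μ₀)/(σ/√n) = (545.0 - 546)/(18.6/√278) = -0.896. Critical value: ±1.645. Since |-0.896| ≤ 1.645, Fail to reject H₀.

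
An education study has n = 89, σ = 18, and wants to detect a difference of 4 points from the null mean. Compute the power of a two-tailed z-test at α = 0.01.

SE = σ/√n = 18/√89 = 1.908. Non-centrality λ = d/SE = 4/1.908 = 2.096. Power ≈ Φ(λ - z_{α/2}) = Φ(2.096 - 2.576) = Φ(-0.48) = 0.316.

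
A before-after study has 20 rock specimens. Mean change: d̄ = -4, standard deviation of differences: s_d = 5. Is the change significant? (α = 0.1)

t = d̄/(s_d/√n) = -4/(5/√20) = -3.578. df = 19, critical t = ±1.729. Reject H₀.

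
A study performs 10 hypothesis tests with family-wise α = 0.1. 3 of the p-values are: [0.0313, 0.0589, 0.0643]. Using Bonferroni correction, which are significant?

Bonferroni α = 0.1/10 = 0.01. None of the given p-values are significant.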